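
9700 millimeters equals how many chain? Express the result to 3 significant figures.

0.482 chain

1 millimeter = 4.97097e-5 chain.
9700 × 4.97097e-5 ≈ 0.482 chain.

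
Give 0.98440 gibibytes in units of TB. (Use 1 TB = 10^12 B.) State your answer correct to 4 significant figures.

1 GiB = 0.00107374 TB.
So 0.98440 × 0.00107374 ≈ 0.001057 TB.

0.001057 TB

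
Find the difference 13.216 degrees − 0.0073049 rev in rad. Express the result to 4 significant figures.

13.216 ° = 0.230663 rad and 0.0073049 rev = 0.0458980 rad.
0.230663 − 0.0458980 ≈ 0.1848 rad.

0.1848 rad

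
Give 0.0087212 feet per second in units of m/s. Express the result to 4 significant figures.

0.002658 m/s

1 foot per second = 0.304800 m/s.
0.0087212 × 0.304800 ≈ 0.002658 m/s.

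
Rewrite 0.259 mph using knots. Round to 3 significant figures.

0.225 knots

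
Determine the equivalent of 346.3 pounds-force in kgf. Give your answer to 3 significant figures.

157 kilograms-force

1 pound-force = 0.453592 kgf.
346.3 × 0.453592 ≈ 157 kgf.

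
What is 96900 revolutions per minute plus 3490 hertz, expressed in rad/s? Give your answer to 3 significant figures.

96900 rpm = 10147.3 rad/s and 3490 Hz = 21928.3 rad/s.
10147.3 + 21928.3 ≈ 32100 rad/s.

32100 radians per second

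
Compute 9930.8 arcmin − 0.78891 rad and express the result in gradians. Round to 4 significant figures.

9930.8 arcmin = 183.904 grad and 0.78891 rad = 50.2236 grad.
183.904 − 50.2236 ≈ 133.7 grad.

133.7 grad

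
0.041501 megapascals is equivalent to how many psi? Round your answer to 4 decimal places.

6.0192 psi

1 megapascal = 145.038 pounds per square inch.
0.041501 × 145.038 ≈ 6.0192 psi.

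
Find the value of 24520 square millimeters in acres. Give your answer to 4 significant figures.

6.059 × 10^-6 acres

1 mm² = 2.47105 × 10^-10 acre.
Then 24520 × 2.47105 × 10^-10 ≈ 6.059 × 10^-6 acre.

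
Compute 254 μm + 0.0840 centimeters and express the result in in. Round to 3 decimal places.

0.043 in

254 μm = 0.0100000 in and 0.0840 cm = 0.0330709 in.
0.0100000 + 0.0330709 ≈ 0.043 in.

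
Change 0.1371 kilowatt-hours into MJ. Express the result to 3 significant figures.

0.494 MJ

1 kilowatt-hour = 3.60000 megajoules.
So 0.1371 × 3.60000 ≈ 0.494 MJ.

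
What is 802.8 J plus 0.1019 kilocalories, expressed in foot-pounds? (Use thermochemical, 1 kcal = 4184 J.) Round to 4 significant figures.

906.6 ft·lbf

802.8 J = 592.115 ft·lbf and 0.1019 kcal = 314.459 ft·lbf.
592.115 + 314.459 ≈ 906.6 ft·lbf.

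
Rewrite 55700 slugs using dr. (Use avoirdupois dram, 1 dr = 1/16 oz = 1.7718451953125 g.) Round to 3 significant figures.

1 slug = 8236.56 dr.
55700 × 8236.56 ≈ 4.59 × 10^8 dr.

4.59 × 10^8 drams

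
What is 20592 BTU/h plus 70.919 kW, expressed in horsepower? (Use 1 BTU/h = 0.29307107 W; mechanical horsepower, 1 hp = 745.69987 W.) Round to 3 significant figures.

20592 BTU/h = 8.09296 hp and 70.919 kW = 95.1039 hp.
8.09296 + 95.1039 ≈ 103 hp.

103 hp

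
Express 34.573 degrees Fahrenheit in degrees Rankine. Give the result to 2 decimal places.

494.24 °R

°R = °F + 459.67.
Applying the formula gives 494.24 °R.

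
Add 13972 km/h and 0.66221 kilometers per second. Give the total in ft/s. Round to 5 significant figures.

13972 km/h = 12733.3 ft/s and 0.66221 km/s = 2172.60 ft/s.
12733.3 + 2172.60 ≈ 14906 ft/s.

14906 feet per second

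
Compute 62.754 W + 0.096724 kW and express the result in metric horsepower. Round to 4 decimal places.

0.2168 PS

62.754 W = 0.0853217 PS and 0.096724 kW = 0.131508 PS.
0.0853217 + 0.131508 ≈ 0.2168 PS.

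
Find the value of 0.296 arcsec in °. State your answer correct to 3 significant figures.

1 arcsec = 0.000277778 °.
So 0.296 × 0.000277778 ≈ 8.22 × 10^-5 °.

8.22 × 10^-5 °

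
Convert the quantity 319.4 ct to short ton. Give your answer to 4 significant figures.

7.042 × 10^-5 short ton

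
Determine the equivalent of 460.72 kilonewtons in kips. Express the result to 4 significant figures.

103.6 kip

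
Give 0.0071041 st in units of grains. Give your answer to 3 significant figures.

1 stone = 98000.0 gr.
0.0071041 × 98000.0 ≈ 696 gr.

696 gr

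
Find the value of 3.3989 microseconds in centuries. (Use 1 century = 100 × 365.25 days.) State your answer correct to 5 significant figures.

1 μs = 3.16881 × 10^-16 centuries.
Then 3.3989 × 3.16881 × 10^-16 ≈ 1.0770 × 10^-15 century.

1.0770 × 10^-15 century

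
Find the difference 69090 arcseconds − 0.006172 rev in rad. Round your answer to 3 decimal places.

0.296 radians

69090 arcsec = 0.334958 rad and 0.006172 rev = 0.0387798 rad.
0.334958 − 0.0387798 ≈ 0.296 rad.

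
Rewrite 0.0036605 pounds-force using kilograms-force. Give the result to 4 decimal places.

0.0017 kilograms-force

1 lbf = 0.453592 kgf.
0.0036605 × 0.453592 ≈ 0.0017 kgf.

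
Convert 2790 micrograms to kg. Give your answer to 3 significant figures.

2.79 × 10^-6 kg

1 microgram = 1.00000 × 10^-9 kg.
2790 × 1.00000 × 10^-9 ≈ 2.79 × 10^-6 kg.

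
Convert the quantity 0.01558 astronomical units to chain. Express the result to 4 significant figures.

1.159e+8 chain

1 astronomical unit = 7.43646e+9 chain.
Thus 0.01558 × 7.43646e+9 ≈ 1.159e+8 chain.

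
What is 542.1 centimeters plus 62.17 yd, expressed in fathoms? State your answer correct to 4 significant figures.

34.05 fathoms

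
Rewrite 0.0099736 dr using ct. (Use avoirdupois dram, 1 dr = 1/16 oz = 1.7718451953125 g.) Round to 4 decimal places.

1 dr = 8.85923 ct.
0.0099736 × 8.85923 ≈ 0.0884 ct.

0.0884 ct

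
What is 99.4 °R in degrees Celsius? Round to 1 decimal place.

°R = (°C + 273.15) × 9/5.
Applying the formula gives -217.9 °C.

-217.9 degrees Celsius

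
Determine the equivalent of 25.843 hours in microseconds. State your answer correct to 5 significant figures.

9.3035e+10 μs

1 hour = 3.60000e+9 microseconds.
Thus 25.843 × 3.60000e+9 ≈ 9.3035e+10 μs.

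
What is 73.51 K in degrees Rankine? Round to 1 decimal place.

132.3 degrees Rankine

°R = K × 9/5.
Applying the formula gives 132.3 °R.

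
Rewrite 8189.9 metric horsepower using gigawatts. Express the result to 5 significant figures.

1 metric horsepower = 7.35499e-7 gigawatts.
So 8189.9 × 7.35499e-7 ≈ 0.0060237 GW.

0.0060237 GW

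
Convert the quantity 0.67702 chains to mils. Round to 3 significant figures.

536000 mil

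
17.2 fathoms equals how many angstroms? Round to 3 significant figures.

1 fathom = 1.82880 × 10^10 Å.
Then 17.2 × 1.82880 × 10^10 ≈ 3.15 × 10^11 Å.

3.15 × 10^11 angstroms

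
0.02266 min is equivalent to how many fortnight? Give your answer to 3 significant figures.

1.12e-6 fortnights

1 minute = 4.96032e-5 fortnight.
So 0.02266 × 4.96032e-5 ≈ 1.12e-6 fortnight.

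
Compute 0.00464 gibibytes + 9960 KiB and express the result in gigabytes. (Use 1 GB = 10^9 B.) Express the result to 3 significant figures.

0.00464 GiB = 0.00498216 GB and 9960 KiB = 0.0101990 GB.
0.00498216 + 0.0101990 ≈ 0.0152 GB.

0.0152 gigabytes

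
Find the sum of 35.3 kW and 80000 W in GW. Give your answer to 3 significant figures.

0.000115 GW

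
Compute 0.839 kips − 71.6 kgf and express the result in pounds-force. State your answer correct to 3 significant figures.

681 pounds-force

0.839 kip = 839.000 lbf and 71.6 kgf = 157.851 lbf.
839.000 − 157.851 ≈ 681 lbf.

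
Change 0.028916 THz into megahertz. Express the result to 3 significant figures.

28900 MHz

1 terahertz = 1.00000e+6 megahertz.
0.028916 × 1.00000e+6 ≈ 28900 MHz.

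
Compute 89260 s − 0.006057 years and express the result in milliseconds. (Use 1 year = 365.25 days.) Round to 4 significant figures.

-1.019e+8 ms

89260 s = 8.92600e+7 ms and 0.006057 yr = 1.91144e+8 ms.
8.92600e+7 − 1.91144e+8 ≈ -1.019e+8 ms.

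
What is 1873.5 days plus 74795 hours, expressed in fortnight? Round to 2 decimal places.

1873.5 d = 133.8214 fortnight and 74795 h = 222.6042 fortnight.
133.8214 + 222.6042 ≈ 356.43 fortnight.

356.43 fortnight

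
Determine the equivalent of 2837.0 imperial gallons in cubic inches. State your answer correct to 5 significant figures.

1 imperial gallon = 277.419 in³.
2837.0 × 277.419 ≈ 787040 in³.

787040 in³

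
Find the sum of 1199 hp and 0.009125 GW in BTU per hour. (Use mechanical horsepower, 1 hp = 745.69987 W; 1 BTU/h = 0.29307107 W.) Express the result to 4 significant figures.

3.419e+7 BTU per hour

1199 hp = 3.05078e+6 BTU/h and 0.009125 GW = 3.11358e+7 BTU/h.
3.05078e+6 + 3.11358e+7 ≈ 3.419e+7 BTU/h.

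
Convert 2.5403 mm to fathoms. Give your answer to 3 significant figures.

1 mm = 0.000546807 fathom.
2.5403 × 0.000546807 ≈ 0.00139 fathom.

0.00139 fathom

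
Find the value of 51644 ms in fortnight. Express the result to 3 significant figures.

4.27 × 10^-5 fortnight

1 millisecond = 8.26720 × 10^-10 fortnights.
51644 × 8.26720 × 10^-10 ≈ 4.27 × 10^-5 fortnight.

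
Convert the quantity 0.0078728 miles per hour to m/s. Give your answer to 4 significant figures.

1 mile per hour = 0.447040 m/s.
Thus 0.0078728 × 0.447040 ≈ 0.003519 m/s.

0.003519 m/s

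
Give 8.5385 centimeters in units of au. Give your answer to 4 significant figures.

1 cm = 6.68459 × 10^-14 au.
Then 8.5385 × 6.68459 × 10^-14 ≈ 5.708 × 10^-13 au.

5.708 × 10^-13 au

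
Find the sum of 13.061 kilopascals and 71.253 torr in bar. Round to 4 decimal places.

13.061 kPa = 0.130610 bar and 71.253 torr = 0.0949962 bar.
0.130610 + 0.0949962 ≈ 0.2256 bar.

0.2256 bar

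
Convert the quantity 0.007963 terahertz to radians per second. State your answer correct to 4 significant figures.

1 THz = 6.28319e+12 rad/s.
So 0.007963 × 6.28319e+12 ≈ 5.003e+10 rad/s.

5.003e+10 radians per second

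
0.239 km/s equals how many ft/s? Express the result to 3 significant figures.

1 km/s = 3280.84 ft/s.
Thus 0.239 × 3280.84 ≈ 784 ft/s.

784 ft/s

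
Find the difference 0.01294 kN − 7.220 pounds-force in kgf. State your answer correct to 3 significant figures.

-1.96 kgf

0.01294 kN = 1.31951 kgf and 7.220 lbf = 3.27494 kgf.
1.31951 − 3.27494 ≈ -1.96 kgf.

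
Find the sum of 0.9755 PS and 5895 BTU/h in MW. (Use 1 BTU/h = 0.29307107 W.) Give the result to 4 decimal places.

0.9755 PS = 0.000717479 MW and 5895 BTU/h = 0.00172765 MW.
0.000717479 + 0.00172765 ≈ 0.0024 MW.

0.0024 MW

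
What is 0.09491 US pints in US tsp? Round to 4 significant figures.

9.111 US tsp

1 US pint = 96.0000 US tsp.
So 0.09491 × 96.0000 ≈ 9.111 US tsp.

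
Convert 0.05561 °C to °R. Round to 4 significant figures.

491.8 °R

°R = (°C + 273.15) × 9/5.
Applying the formula gives 491.8 °R.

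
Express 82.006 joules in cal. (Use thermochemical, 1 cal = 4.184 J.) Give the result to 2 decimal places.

1 joule = 0.239006 cal.
Then 82.006 × 0.239006 ≈ 19.60 cal.

19.60 calories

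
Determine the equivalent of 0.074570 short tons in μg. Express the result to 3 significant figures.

1 short ton = 9.07185 × 10^11 micrograms.
So 0.074570 × 9.07185 × 10^11 ≈ 6.76 × 10^10 μg.

6.76 × 10^10 μg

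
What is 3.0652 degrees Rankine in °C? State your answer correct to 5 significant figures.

-271.45 degrees Celsius

°R = (°C + 273.15) × 9/5.
Applying the formula gives -271.45 °C.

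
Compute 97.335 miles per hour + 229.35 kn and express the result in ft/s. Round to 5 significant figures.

97.335 mph = 142.758 ft/s and 229.35 kn = 387.099 ft/s.
142.758 + 387.099 ≈ 529.86 ft/s.

529.86 feet per second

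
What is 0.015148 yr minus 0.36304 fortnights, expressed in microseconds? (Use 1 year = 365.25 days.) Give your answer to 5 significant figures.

0.015148 yr = 4.780345 × 10^11 μs and 0.36304 fortnight = 4.391332 × 10^11 μs.
4.780345 × 10^11 − 4.391332 × 10^11 ≈ 3.8901 × 10^10 μs.

3.8901 × 10^10 μs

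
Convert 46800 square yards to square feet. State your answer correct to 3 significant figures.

1 square yard = 9.00000 ft².
46800 × 9.00000 ≈ 421000 ft².

421000 ft²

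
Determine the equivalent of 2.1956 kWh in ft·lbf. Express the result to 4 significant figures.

5.830e+6 foot-pounds

1 kilowatt-hour = 2.65522e+6 foot-pounds.
Then 2.1956 × 2.65522e+6 ≈ 5.830e+6 ft·lbf.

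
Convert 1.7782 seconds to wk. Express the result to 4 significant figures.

2.940e-6 wk

1 s = 1.65344e-6 weeks.
Thus 1.7782 × 1.65344e-6 ≈ 2.940e-6 wk.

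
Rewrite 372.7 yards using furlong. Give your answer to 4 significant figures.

1.694 furlongs

1 yd = 0.00454545 furlongs.
Thus 372.7 × 0.00454545 ≈ 1.694 furlong.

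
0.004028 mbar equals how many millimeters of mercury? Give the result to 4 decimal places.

1 mbar = 0.750062 millimeters of mercury.
So 0.004028 × 0.750062 ≈ 0.0030 mmHg.

0.0030 mmHg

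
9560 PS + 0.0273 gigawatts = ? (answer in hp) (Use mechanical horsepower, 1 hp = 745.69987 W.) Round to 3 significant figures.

9560 PS = 9429.22 hp and 0.0273 GW = 36609.9 hp.
9429.22 + 36609.9 ≈ 46000 hp.

46000 horsepower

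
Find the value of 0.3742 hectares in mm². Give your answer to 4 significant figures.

3.742 × 10^9 square millimeters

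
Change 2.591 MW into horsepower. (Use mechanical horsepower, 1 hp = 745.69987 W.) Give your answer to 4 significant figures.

1 MW = 1341.02 hp.
2.591 × 1341.02 ≈ 3475 hp.

3475 hp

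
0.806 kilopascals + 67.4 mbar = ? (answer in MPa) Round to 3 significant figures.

0.00755 MPa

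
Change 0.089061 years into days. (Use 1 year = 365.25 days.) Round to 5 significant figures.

32.530 d

1 year = 365.250 days.
So 0.089061 × 365.250 ≈ 32.530 d.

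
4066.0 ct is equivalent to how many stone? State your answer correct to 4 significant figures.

1 carat = 3.14946 × 10^-5 stone.
Thus 4066.0 × 3.14946 × 10^-5 ≈ 0.1281 st.

0.1281 stone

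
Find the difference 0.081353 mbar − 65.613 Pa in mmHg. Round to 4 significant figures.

0.081353 mbar = 0.0610198 mmHg and 65.613 Pa = 0.492138 mmHg.
0.0610198 − 0.492138 ≈ -0.4311 mmHg.

-0.4311 mmHg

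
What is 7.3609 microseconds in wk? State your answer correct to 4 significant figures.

1.217e-11 weeks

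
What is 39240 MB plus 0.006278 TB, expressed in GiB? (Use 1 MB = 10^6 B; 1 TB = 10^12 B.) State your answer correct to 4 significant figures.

42.39 GiB

39240 MB = 36.5451 GiB and 0.006278 TB = 5.84684 GiB.
36.5451 + 5.84684 ≈ 42.39 GiB.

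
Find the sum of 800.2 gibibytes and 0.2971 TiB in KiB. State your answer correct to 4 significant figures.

800.2 GiB = 8.39071e+8 KiB and 0.2971 TiB = 3.19009e+8 KiB.
8.39071e+8 + 3.19009e+8 ≈ 1.158e+9 KiB.

1.158e+9 kibibytes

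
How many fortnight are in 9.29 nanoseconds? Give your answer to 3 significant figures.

7.68 × 10^-15 fortnight

1 nanosecond = 8.26720 × 10^-16 fortnights.
So 9.29 × 8.26720 × 10^-16 ≈ 7.68 × 10^-15 fortnight.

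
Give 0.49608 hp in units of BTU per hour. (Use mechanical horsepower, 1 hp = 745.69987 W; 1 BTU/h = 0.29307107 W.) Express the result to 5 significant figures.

1 hp = 2544.43 BTU/h.
Then 0.49608 × 2544.43 ≈ 1262.2 BTU/h.

1262.2 BTU per hour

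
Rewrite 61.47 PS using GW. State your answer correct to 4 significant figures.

4.521e-5 GW

1 metric horsepower = 7.35499e-7 GW.
So 61.47 × 7.35499e-7 ≈ 4.521e-5 GW.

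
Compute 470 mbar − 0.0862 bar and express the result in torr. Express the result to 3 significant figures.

288 torr

470 mbar = 352.529 torr and 0.0862 bar = 64.6553 torr.
352.529 − 64.6553 ≈ 288 torr.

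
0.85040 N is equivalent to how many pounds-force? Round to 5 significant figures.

0.19118 lbf

1 N = 0.224809 lbf.
So 0.85040 × 0.224809 ≈ 0.19118 lbf.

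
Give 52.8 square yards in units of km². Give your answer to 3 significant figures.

4.41e-5 square kilometers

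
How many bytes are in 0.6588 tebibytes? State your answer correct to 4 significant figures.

1 tebibyte = 1.09951 × 10^12 B.
Then 0.6588 × 1.09951 × 10^12 ≈ 7.244 × 10^11 B.

7.244 × 10^11 B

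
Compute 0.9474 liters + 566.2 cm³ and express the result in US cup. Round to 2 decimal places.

0.9474 L = 4.00443 US cup and 566.2 cm³ = 2.39319 US cup.
4.00443 + 2.39319 ≈ 6.40 US cup.

6.40 US cup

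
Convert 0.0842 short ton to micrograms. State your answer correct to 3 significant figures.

1 short ton = 9.07185 × 10^11 micrograms.
0.0842 × 9.07185 × 10^11 ≈ 7.64 × 10^10 μg.

7.64 × 10^10 μg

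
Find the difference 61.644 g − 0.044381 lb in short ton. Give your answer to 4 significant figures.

61.644 g = 6.79509 × 10^-5 short ton and 0.044381 lb = 2.21905 × 10^-5 short ton.
6.79509 × 10^-5 − 2.21905 × 10^-5 ≈ 4.576 × 10^-5 short ton.

4.576 × 10^-5 short tons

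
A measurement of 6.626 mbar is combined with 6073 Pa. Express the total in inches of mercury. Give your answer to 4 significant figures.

1.989 inHg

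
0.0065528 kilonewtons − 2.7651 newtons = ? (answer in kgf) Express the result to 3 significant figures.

0.0065528 kN = 0.668200 kgf and 2.7651 N = 0.281962 kgf.
0.668200 − 0.281962 ≈ 0.386 kgf.

0.386 kilograms-force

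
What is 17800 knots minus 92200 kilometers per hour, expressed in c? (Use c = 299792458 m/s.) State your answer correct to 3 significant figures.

-5.49e-5 c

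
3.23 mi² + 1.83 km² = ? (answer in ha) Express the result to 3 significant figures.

3.23 mi² = 836.566 ha and 1.83 km² = 183.000 ha.
836.566 + 183.000 ≈ 1020 ha.

1020 ha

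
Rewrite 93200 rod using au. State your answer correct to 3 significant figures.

3.13 × 10^-6 au

1 rod = 3.36181 × 10^-11 astronomical units.
93200 × 3.36181 × 10^-11 ≈ 3.13 × 10^-6 au.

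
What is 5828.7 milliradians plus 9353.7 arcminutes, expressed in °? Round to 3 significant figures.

5828.7 mrad = 333.960 ° and 9353.7 arcmin = 155.895 °.
333.960 + 155.895 ≈ 490 °.

490 °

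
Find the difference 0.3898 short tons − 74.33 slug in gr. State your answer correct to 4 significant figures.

-1.128e+7 grains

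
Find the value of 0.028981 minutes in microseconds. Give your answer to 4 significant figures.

1.739 × 10^6 μs

1 minute = 6.00000 × 10^7 microseconds.
0.028981 × 6.00000 × 10^7 ≈ 1.739 × 10^6 μs.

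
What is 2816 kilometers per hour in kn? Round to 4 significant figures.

1 kilometer per hour = 0.539957 kn.
2816 × 0.539957 ≈ 1521 kn.

1521 knots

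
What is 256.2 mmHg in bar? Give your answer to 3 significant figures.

0.342 bar

1 mmHg = 0.00133322 bar.
256.2 × 0.00133322 ≈ 0.342 bar.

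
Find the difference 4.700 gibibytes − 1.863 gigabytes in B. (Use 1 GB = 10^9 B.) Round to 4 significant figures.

3.184 × 10^9 B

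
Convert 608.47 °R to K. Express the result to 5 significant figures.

°R = K × 9/5.
Applying the formula gives 338.04 K.

338.04 K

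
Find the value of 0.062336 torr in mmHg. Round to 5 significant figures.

0.062336 mmHg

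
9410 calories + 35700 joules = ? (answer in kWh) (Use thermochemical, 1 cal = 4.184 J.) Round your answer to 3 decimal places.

0.021 kWh

9410 cal = 0.0109365 kWh and 35700 J = 0.00991667 kWh.
0.0109365 + 0.00991667 ≈ 0.021 kWh.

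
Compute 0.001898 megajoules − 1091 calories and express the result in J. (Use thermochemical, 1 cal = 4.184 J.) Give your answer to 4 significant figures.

-2667 J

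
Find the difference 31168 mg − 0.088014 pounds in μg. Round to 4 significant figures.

31168 mg = 3.116800e+7 μg and 0.088014 lb = 3.992248e+7 μg.
3.116800e+7 − 3.992248e+7 ≈ -8.754e+6 μg.

-8.754e+6 micrograms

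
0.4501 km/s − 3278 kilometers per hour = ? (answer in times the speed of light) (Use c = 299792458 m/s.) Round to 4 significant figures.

0.4501 km/s = 1.50137 × 10^-6 c and 3278 km/h = 3.03729 × 10^-6 c.
1.50137 × 10^-6 − 3.03729 × 10^-6 ≈ -1.536 × 10^-6 c.

-1.536 × 10^-6 times the speed of light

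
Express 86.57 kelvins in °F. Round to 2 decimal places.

-303.84 °F

K = (°F + 459.67) × 5/9.
Applying the formula gives -303.84 °F.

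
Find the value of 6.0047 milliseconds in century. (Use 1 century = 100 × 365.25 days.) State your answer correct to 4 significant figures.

1.903e-12 centuries

1 ms = 3.16881e-13 centuries.
Then 6.0047 × 3.16881e-13 ≈ 1.903e-12 century.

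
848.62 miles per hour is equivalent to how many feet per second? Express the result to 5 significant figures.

1 mile per hour = 1.46667 ft/s.
848.62 × 1.46667 ≈ 1244.6 ft/s.

1244.6 feet per second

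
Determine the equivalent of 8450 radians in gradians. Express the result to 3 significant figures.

538000 gradians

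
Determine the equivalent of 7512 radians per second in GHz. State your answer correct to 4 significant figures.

1 rad/s = 1.59155e-10 gigahertz.
Then 7512 × 1.59155e-10 ≈ 1.196e-6 GHz.

1.196e-6 gigahertz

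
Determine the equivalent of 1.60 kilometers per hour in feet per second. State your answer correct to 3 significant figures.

1.46 ft/s

1 kilometer per hour = 0.911344 ft/s.
Thus 1.60 × 0.911344 ≈ 1.46 ft/s.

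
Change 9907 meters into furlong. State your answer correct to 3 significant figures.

49.2 furlong

1 m = 0.00497097 furlong.
So 9907 × 0.00497097 ≈ 49.2 furlong.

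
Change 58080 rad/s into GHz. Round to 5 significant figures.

9.2437e-6 GHz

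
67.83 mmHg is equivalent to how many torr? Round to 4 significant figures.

1 millimeter of mercury = 1.00000 torr.
So 67.83 × 1.00000 ≈ 67.83 torr.

67.83 torr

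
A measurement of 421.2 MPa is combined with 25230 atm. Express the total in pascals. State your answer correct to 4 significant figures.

421.2 MPa = 4.21200e+8 Pa and 25230 atm = 2.55643e+9 Pa.
4.21200e+8 + 2.55643e+9 ≈ 2.978e+9 Pa.

2.978e+9 pascals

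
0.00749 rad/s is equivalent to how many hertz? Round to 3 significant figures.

1 rad/s = 0.159155 hertz.
Thus 0.00749 × 0.159155 ≈ 0.00119 Hz.

0.00119 Hz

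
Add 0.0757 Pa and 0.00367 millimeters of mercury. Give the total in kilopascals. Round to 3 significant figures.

0.000565 kPa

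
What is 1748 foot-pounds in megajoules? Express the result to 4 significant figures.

0.002370 MJ

1 ft·lbf = 1.35582 × 10^-6 MJ.
1748 × 1.35582 × 10^-6 ≈ 0.002370 MJ.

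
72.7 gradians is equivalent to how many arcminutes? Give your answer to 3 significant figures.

3930 arcmin

1 gradian = 54.0000 arcmin.
72.7 × 54.0000 ≈ 3930 arcmin.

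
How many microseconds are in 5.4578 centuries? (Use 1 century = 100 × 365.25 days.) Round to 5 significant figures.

1 century = 3.15576e+15 microseconds.
Thus 5.4578 × 3.15576e+15 ≈ 1.7224e+16 μs.

1.7224e+16 microseconds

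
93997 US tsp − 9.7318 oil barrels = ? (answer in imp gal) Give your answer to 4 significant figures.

-238.4 imperial gallons

93997 US tsp = 101.913 imp gal and 9.7318 bbl = 340.344 imp gal.
101.913 − 340.344 ≈ -238.4 imp gal.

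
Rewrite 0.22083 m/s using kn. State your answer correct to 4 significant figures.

0.4293 kn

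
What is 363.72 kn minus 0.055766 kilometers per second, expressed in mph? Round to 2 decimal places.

363.72 kn = 418.562 mph and 0.055766 km/s = 124.745 mph.
418.562 − 124.745 ≈ 293.82 mph.

293.82 miles per hour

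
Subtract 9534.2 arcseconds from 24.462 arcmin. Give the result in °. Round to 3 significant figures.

24.462 arcmin = 0.407700 ° and 9534.2 arcsec = 2.64839 °.
0.407700 − 2.64839 ≈ -2.24 °.

-2.24 °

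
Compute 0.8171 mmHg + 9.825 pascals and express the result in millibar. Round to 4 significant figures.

0.8171 mmHg = 1.08938 mbar and 9.825 Pa = 0.0982500 mbar.
1.08938 + 0.0982500 ≈ 1.188 mbar.

1.188 millibar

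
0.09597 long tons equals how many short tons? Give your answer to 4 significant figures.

1 long ton = 1.12000 short ton.
0.09597 × 1.12000 ≈ 0.1075 short ton.

0.1075 short ton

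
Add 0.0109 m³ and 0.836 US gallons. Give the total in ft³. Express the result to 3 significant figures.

0.497 cubic feet

0.0109 m³ = 0.384930 ft³ and 0.836 US gal = 0.111757 ft³.
0.384930 + 0.111757 ≈ 0.497 ft³.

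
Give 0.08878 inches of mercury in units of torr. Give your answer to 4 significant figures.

2.255 torr

1 inch of mercury = 25.4000 torr.
0.08878 × 25.4000 ≈ 2.255 torr.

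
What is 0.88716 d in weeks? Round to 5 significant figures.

1 day = 0.142857 weeks.
0.88716 × 0.142857 ≈ 0.12674 wk.

0.12674 wk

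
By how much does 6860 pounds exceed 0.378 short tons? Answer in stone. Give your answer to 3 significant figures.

436 stone

6860 lb = 490.000 st and 0.378 short ton = 54.0000 st.
490.000 − 54.0000 ≈ 436 st.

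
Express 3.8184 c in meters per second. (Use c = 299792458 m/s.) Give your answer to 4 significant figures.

1 speed of light = 2.99792e+8 meters per second.
Then 3.8184 × 2.99792e+8 ≈ 1.145e+9 m/s.

1.145e+9 meters per second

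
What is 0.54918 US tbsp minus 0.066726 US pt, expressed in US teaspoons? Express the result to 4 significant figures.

0.54918 US tbsp = 1.64754 US tsp and 0.066726 US pt = 6.40570 US tsp.
1.64754 − 6.40570 ≈ -4.758 US tsp.

-4.758 US teaspoons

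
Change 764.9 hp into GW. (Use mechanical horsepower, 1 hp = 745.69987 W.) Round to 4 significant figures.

0.0005704 GW

1 horsepower = 7.45700e-7 gigawatts.
764.9 × 7.45700e-7 ≈ 0.0005704 GW.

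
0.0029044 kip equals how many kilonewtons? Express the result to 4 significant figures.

1 kip = 4.44822 kilonewtons.
So 0.0029044 × 4.44822 ≈ 0.01292 kN.

0.01292 kN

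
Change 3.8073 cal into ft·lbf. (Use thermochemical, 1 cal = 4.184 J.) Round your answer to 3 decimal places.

11.749 ft·lbf

1 calorie = 3.08596 foot-pounds.
So 3.8073 × 3.08596 ≈ 11.749 ft·lbf.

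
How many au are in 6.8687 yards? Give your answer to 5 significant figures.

4.1984e-11 au

1 yard = 6.11239e-12 au.
Then 6.8687 × 6.11239e-12 ≈ 4.1984e-11 au.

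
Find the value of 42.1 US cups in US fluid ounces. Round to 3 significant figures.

1 US cup = 8.00000 US fl oz.
Thus 42.1 × 8.00000 ≈ 337 US fl oz.

337 US fl oz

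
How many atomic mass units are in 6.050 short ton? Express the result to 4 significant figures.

3.305 × 10^30 u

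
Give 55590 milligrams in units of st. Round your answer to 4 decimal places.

1 mg = 1.57473e-7 st.
Then 55590 × 1.57473e-7 ≈ 0.0088 st.

0.0088 stone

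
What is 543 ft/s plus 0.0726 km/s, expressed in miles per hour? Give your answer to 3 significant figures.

543 ft/s = 370.227 mph and 0.0726 km/s = 162.402 mph.
370.227 + 162.402 ≈ 533 mph.

533 mph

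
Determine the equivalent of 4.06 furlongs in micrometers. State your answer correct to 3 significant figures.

8.17 × 10^8 micrometers

1 furlong = 2.01168 × 10^8 μm.
Then 4.06 × 2.01168 × 10^8 ≈ 8.17 × 10^8 μm.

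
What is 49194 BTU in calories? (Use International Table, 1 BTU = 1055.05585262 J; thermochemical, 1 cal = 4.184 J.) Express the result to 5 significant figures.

1.2405 × 10^7 cal

1 British thermal unit = 252.164 calories.
49194 × 252.164 ≈ 1.2405 × 10^7 cal.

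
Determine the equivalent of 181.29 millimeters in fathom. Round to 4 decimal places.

0.0991 fathom

1 mm = 0.000546807 fathoms.
181.29 × 0.000546807 ≈ 0.0991 fathom.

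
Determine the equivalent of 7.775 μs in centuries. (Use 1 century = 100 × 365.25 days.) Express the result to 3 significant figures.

2.46e-15 century

1 microsecond = 3.16881e-16 century.
Thus 7.775 × 3.16881e-16 ≈ 2.46e-15 century.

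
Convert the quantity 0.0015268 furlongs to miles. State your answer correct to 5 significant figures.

1 furlong = 0.125000 mi.
Then 0.0015268 × 0.125000 ≈ 0.00019085 mi.

0.00019085 mi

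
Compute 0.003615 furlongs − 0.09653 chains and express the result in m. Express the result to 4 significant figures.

0.003615 furlong = 0.727222 m and 0.09653 chain = 1.94187 m.
0.727222 − 1.94187 ≈ -1.215 m.

-1.215 m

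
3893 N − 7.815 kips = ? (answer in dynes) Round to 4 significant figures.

3893 N = 3.89300 × 10^8 dyn and 7.815 kip = 3.47629 × 10^9 dyn.
3.89300 × 10^8 − 3.47629 × 10^9 ≈ -3.087 × 10^9 dyn.

-3.087 × 10^9 dyn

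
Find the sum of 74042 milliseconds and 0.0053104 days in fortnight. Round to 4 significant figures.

0.0004405 fortnight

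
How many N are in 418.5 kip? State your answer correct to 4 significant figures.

1.862 × 10^6 N

1 kip = 4448.22 N.
Thus 418.5 × 4448.22 ≈ 1.862 × 10^6 N.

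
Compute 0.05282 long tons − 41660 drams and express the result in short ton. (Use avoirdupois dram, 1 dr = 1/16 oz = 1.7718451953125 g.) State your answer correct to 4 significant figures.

-0.02221 short tons

0.05282 long ton = 0.0591584 short ton and 41660 dr = 0.0813672 short ton.
0.0591584 − 0.0813672 ≈ -0.02221 short ton.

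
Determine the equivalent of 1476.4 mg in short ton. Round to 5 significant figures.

1.6275 × 10^-6 short tons

1 milligram = 1.10231 × 10^-9 short tons.
So 1476.4 × 1.10231 × 10^-9 ≈ 1.6275 × 10^-6 short ton.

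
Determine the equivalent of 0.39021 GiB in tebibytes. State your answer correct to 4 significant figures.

0.0003811 tebibytes

1 gibibyte = 0.0009765625 TiB.
Thus 0.39021 × 0.0009765625 ≈ 0.0003811 TiB.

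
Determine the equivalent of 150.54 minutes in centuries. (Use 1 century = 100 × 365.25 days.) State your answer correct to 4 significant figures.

1 minute = 1.90129e-8 century.
Then 150.54 × 1.90129e-8 ≈ 2.862e-6 century.

2.862e-6 century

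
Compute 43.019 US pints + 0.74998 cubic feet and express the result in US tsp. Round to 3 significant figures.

43.019 US pt = 4129.82 US tsp and 0.74998 ft³ = 4308.66 US tsp.
4129.82 + 4308.66 ≈ 8440 US tsp.

8440 US teaspoons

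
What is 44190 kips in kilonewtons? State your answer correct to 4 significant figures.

196600 kN

1 kip = 4.44822 kilonewtons.
Then 44190 × 4.44822 ≈ 196600 kN.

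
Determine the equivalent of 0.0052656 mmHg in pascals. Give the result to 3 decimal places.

1 mmHg = 133.322 Pa.
So 0.0052656 × 133.322 ≈ 0.702 Pa.

0.702 Pa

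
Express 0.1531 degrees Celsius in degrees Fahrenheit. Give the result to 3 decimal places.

32.276 degrees Fahrenheit

°F = °C × 9/5 + 32.
Applying the formula gives 32.276 °F.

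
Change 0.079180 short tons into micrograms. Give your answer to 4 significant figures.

7.183 × 10^10 μg

1 short ton = 9.07185 × 10^11 micrograms.
Then 0.079180 × 9.07185 × 10^11 ≈ 7.183 × 10^10 μg.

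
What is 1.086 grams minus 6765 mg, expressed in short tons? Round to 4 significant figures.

-6.260e-6 short ton

1.086 g = 1.19711e-6 short ton and 6765 mg = 7.45714e-6 short ton.
1.19711e-6 − 7.45714e-6 ≈ -6.260e-6 short ton.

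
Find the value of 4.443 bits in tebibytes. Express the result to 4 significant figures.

5.051e-13 TiB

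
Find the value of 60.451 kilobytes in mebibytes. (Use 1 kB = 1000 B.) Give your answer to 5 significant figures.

1 kB = 0.000953674 MiB.
So 60.451 × 0.000953674 ≈ 0.057651 MiB.

0.057651 MiB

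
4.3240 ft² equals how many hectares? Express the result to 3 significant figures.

1 ft² = 9.29030 × 10^-6 hectares.
4.3240 × 9.29030 × 10^-6 ≈ 4.02 × 10^-5 ha.

4.02 × 10^-5 ha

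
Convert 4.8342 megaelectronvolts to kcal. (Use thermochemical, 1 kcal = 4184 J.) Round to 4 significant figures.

1.851 × 10^-16 kcal

1 MeV = 3.82929 × 10^-17 kcal.
Then 4.8342 × 3.82929 × 10^-17 ≈ 1.851 × 10^-16 kcal.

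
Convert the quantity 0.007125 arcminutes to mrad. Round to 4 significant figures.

1 arcminute = 0.290888 mrad.
So 0.007125 × 0.290888 ≈ 0.002073 mrad.

0.002073 mrad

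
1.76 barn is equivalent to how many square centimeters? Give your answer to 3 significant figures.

1.76e-24 square centimeters

1 barn = 1.00000e-24 cm².
1.76 × 1.00000e-24 ≈ 1.76e-24 cm².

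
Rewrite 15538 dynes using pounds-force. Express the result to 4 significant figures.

1 dyne = 2.24809e-6 lbf.
Then 15538 × 2.24809e-6 ≈ 0.03493 lbf.

0.03493 lbf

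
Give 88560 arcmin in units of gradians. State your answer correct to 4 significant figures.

1 arcmin = 0.0185185 gradians.
Then 88560 × 0.0185185 ≈ 1640 grad.

1640 grad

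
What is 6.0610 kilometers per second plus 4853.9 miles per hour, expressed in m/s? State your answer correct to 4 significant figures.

6.0610 km/s = 6061.00 m/s and 4853.9 mph = 2169.89 m/s.
6061.00 + 2169.89 ≈ 8231 m/s.

8231 m/s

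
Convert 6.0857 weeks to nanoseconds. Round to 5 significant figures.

3.6806e+15 ns

1 wk = 6.04800e+14 ns.
Thus 6.0857 × 6.04800e+14 ≈ 3.6806e+15 ns.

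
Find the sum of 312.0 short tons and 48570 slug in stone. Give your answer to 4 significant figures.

156200 stone

312.0 short ton = 44571.4 st and 48570 slug = 111621 st.
44571.4 + 111621 ≈ 156200 st.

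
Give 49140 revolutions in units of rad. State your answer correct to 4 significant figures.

308800 radians

1 revolution = 6.28319 rad.
49140 × 6.28319 ≈ 308800 rad.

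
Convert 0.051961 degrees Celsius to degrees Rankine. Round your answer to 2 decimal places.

°R = (°C + 273.15) × 9/5.
Applying the formula gives 491.76 °R.

491.76 degrees Rankine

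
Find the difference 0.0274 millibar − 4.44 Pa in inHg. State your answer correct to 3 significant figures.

0.0274 mbar = 0.000809122 inHg and 4.44 Pa = 0.00131113 inHg.
0.000809122 − 0.00131113 ≈ -0.000502 inHg.

-0.000502 inches of mercury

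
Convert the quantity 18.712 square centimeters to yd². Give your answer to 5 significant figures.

0.0022379 yd²

1 cm² = 0.000119599 yd².
Thus 18.712 × 0.000119599 ≈ 0.0022379 yd².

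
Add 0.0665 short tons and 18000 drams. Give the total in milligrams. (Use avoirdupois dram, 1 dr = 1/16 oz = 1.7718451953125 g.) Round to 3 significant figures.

9.22e+7 mg

0.0665 short ton = 6.03278e+7 mg and 18000 dr = 3.18932e+7 mg.
6.03278e+7 + 3.18932e+7 ≈ 9.22e+7 mg.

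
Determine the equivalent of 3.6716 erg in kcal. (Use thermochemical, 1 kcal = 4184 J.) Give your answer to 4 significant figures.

8.775 × 10^-11 kcal

1 erg = 2.39006 × 10^-11 kcal.
Thus 3.6716 × 2.39006 × 10^-11 ≈ 8.775 × 10^-11 kcal.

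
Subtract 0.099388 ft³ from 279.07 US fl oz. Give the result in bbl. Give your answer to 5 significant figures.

279.07 US fl oz = 0.05191034 bbl and 0.099388 ft³ = 0.01770176 bbl.
0.05191034 − 0.01770176 ≈ 0.034209 bbl.

0.034209 bbl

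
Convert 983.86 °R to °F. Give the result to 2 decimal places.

524.19 °F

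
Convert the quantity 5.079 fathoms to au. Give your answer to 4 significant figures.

6.209 × 10^-11 astronomical units

1 fathom = 1.22248 × 10^-11 au.
5.079 × 1.22248 × 10^-11 ≈ 6.209 × 10^-11 au.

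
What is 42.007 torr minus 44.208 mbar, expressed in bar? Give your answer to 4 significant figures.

0.01180 bar

42.007 torr = 0.0560047 bar and 44.208 mbar = 0.0442080 bar.
0.0560047 − 0.0442080 ≈ 0.01180 bar.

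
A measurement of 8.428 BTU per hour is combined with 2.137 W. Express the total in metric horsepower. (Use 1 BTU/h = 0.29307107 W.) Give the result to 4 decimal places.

8.428 BTU/h = 0.00335827 PS and 2.137 W = 0.00290551 PS.
0.00335827 + 0.00290551 ≈ 0.0063 PS.

0.0063 PS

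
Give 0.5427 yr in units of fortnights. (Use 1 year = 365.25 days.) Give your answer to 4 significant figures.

14.16 fortnights

1 year = 26.0893 fortnights.
Then 0.5427 × 26.0893 ≈ 14.16 fortnight.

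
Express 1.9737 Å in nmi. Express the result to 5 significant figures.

1.0657 × 10^-13 nmi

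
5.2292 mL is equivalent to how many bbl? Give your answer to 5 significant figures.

1 mL = 6.28981e-6 bbl.
Thus 5.2292 × 6.28981e-6 ≈ 3.2891e-5 bbl.

3.2891e-5 oil barrels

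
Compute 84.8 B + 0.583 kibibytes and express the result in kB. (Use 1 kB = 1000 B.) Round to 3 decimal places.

0.682 kB

84.8 B = 0.0848000 kB and 0.583 KiB = 0.596992 kB.
0.0848000 + 0.596992 ≈ 0.682 kB.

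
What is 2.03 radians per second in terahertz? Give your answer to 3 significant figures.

3.23e-13 THz

1 radian per second = 1.59155e-13 THz.
Then 2.03 × 1.59155e-13 ≈ 3.23e-13 THz.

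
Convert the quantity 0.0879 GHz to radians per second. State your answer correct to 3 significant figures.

5.52 × 10^8 rad/s

1 gigahertz = 6.28319 × 10^9 radians per second.
0.0879 × 6.28319 × 10^9 ≈ 5.52 × 10^8 rad/s.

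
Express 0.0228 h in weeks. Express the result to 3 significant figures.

1 h = 0.00595238 wk.
0.0228 × 0.00595238 ≈ 0.000136 wk.

0.000136 weeks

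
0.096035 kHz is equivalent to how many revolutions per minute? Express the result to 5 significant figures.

1 kilohertz = 60000.0 rpm.
Then 0.096035 × 60000.0 ≈ 5762.1 rpm.

5762.1 rpm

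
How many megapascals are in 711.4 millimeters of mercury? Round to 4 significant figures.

0.09485 MPa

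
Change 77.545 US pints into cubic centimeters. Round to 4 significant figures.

36690 cm³

1 US pt = 473.176 cubic centimeters.
Thus 77.545 × 473.176 ≈ 36690 cm³.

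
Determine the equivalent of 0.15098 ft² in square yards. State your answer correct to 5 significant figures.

0.016776 square yards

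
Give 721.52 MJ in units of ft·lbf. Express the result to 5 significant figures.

1 megajoule = 737562 foot-pounds.
Then 721.52 × 737562 ≈ 5.3217 × 10^8 ft·lbf.

5.3217 × 10^8 foot-pounds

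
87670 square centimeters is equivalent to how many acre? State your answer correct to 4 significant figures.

0.002166 acre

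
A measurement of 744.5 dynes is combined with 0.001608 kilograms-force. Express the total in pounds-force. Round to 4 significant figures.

0.005219 lbf

744.5 dyn = 0.00167370 lbf and 0.001608 kgf = 0.00354503 lbf.
0.00167370 + 0.00354503 ≈ 0.005219 lbf.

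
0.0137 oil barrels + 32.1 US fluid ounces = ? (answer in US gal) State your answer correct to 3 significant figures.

0.826 US gal

0.0137 bbl = 0.575400 US gal and 32.1 US fl oz = 0.250781 US gal.
0.575400 + 0.250781 ≈ 0.826 US gal.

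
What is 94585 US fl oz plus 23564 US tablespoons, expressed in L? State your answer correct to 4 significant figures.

94585 US fl oz = 2797.21 L and 23564 US tbsp = 348.435 L.
2797.21 + 348.435 ≈ 3146 L.

3146 L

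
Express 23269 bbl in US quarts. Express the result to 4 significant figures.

1 oil barrel = 168.000 US quarts.
23269 × 168.000 ≈ 3.909e+6 US qt.

3.909e+6 US quarts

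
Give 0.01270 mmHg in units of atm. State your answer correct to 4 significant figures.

1 mmHg = 0.00131579 atm.
Thus 0.01270 × 0.00131579 ≈ 1.671e-5 atm.

1.671e-5 atm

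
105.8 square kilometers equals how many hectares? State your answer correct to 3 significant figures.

10600 ha

1 km² = 100.000 ha.
Thus 105.8 × 100.000 ≈ 10600 ha.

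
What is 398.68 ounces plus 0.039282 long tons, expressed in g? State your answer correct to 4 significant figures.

51210 g

398.68 oz = 11302.4 g and 0.039282 long ton = 39912.4 g.
11302.4 + 39912.4 ≈ 51210 g.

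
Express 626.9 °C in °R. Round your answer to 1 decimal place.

°R = (°C + 273.15) × 9/5.
Applying the formula gives 1620.1 °R.

1620.1 °R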